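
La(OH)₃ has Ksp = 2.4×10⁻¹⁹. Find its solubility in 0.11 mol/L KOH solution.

1.8×10⁻¹⁶ M

La(OH)₃(s) ⇌ La³⁺(aq) + 3 OH⁻(aq)
The solution already contains OH⁻ at 0.11 mol/L. Let s be the molar solubility of La(OH)₃.
[OH⁻] ≈ 0.11 mol/L (common ion dominates); [La³⁺] = s.
Ksp = [La³⁺][OH⁻]^3 = s(0.11)^3
s = 2.4×10⁻¹⁹ / (0.11)^3 = 1.8×10⁻¹⁶
s = 1.8×10⁻¹⁶ mol/L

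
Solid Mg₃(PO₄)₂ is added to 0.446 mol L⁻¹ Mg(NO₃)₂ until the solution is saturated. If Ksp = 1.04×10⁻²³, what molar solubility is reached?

Mg₃(PO₄)₂(s) ⇌ 3 Mg²⁺(aq) + 2 PO₄³⁻(aq)
The solution already contains Mg²⁺ at 0.446 mol L⁻¹. Let s be the molar solubility of Mg₃(PO₄)₂.
[Mg²⁺] ≈ 0.446 mol L⁻¹ (common ion dominates); [PO₄³⁻] = 2s.
Ksp = [Mg²⁺]^3[PO₄³⁻]^2 = (0.446)^3(2s)^2
(2s)^2 = 1.04×10⁻²³ / (0.446)^3 = 1.17×10⁻²²
s = 5.41×10⁻¹² mol L⁻¹

5.41×10⁻¹² M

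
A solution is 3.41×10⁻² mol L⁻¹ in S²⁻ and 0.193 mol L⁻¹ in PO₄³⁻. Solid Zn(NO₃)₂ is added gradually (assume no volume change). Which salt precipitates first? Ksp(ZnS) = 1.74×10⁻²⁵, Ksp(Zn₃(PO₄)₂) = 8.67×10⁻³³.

A salt starts to precipitate once the ion product Q reaches its Ksp.
For ZnS: [Zn²⁺] = (Ksp/[S²⁻]) = 5.10×10⁻²⁴ mol L⁻¹
For Zn₃(PO₄)₂: [Zn²⁺] = (Ksp/[PO₄³⁻]^2)^(1/3) = 6.15×10⁻¹¹ mol L⁻¹
The smaller threshold [Zn²⁺] is reached first, so ZnS precipitates first.

ZnS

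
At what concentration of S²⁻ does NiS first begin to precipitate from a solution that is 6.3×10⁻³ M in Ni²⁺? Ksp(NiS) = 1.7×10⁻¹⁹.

2.7×10⁻¹⁷ M

Each salt precipitates once Q = Ksp for that salt.
NiS(s) ⇌ Ni²⁺(aq) + S²⁻(aq)
Ksp = [Ni²⁺][S²⁻] = [S²⁻](6.3×10⁻³)
[S²⁻] = 1.7×10⁻¹⁹ / (6.3×10⁻³) = 2.7×10⁻¹⁷
[S²⁻] = 2.7×10⁻¹⁷ M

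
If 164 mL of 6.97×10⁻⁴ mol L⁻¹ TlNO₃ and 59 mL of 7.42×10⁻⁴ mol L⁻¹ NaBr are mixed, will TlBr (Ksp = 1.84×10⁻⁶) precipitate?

No

After mixing, V = 164 mL + 59 mL = 223 mL.
[Tl⁺] = (6.97×10⁻⁴)(164)/223 = 5.13×10⁻⁴ mol L⁻¹
[Br⁻] = (7.42×10⁻⁴)(59)/223 = 1.96×10⁻⁴ mol L⁻¹
Q = [Tl⁺][Br⁻] = 1.01×10⁻⁷
Q = 1.01×10⁻⁷ < Ksp = 1.84×10⁻⁶, so the solution is unsaturated and no precipitate forms.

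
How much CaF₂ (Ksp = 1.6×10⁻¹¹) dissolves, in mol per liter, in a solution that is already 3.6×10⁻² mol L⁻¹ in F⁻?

CaF₂(s) ⇌ Ca²⁺(aq) + 2 F⁻(aq)
Let s be the solubility of CaF₂ here. The common ion gives [F⁻] ≈ 3.6×10⁻² mol L⁻¹, and [Ca²⁺] = s.
Ksp = [Ca²⁺][F⁻]^2 = s(3.6×10⁻²)^2
s = 1.6×10⁻¹¹ / (3.6×10⁻²)^2 = 1.2×10⁻⁸
s = 1.2×10⁻⁸ mol L⁻¹

1.2×10⁻⁸ M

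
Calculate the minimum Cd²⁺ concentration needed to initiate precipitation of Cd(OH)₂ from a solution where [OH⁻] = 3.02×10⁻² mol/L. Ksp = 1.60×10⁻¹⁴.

Each salt precipitates once Q = Ksp for that salt.
Cd(OH)₂(s) ⇌ Cd²⁺(aq) + 2 OH⁻(aq)
Ksp = [Cd²⁺][OH⁻]^2 = [Cd²⁺](3.02×10⁻²)^2
[Cd²⁺] = 1.60×10⁻¹⁴ / (3.02×10⁻²)^2 = 1.75×10⁻¹¹
[Cd²⁺] = 1.75×10⁻¹¹ mol/L

1.75×10⁻¹¹ M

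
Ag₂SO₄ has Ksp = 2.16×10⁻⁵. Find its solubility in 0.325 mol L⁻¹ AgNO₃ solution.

2.04×10⁻⁴ M

Ag₂SO₄(s) ⇌ 2 Ag⁺(aq) + SO₄²⁻(aq)
Let s be the solubility of Ag₂SO₄ here. The common ion gives [Ag⁺] ≈ 0.325 mol L⁻¹, and [SO₄²⁻] = s.
Ksp = [Ag⁺]^2[SO₄²⁻] = (0.325)^2s
s = 2.16×10⁻⁵ / (0.325)^2 = 2.04×10⁻⁴
s = 2.04×10⁻⁴ mol L⁻¹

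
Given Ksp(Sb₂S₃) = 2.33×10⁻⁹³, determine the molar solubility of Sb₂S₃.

Sb₂S₃(s) ⇌ 2 Sb³⁺(aq) + 3 S²⁻(aq)
Let s be the molar solubility. Then [Sb³⁺] = 2s and [S²⁻] = 3s.
Ksp = [Sb³⁺]^2[S²⁻]^3 = (2s)^2 · (3s)^3 = 108s^5
108s^5 = 2.33×10⁻⁹³  ⇒  s^5 = 2.16×10⁻⁹⁵
s = 1.17×10⁻¹⁹ mol/L

1.17×10⁻¹⁹ M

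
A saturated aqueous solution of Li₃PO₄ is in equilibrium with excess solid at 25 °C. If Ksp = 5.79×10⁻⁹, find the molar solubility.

3.83×10⁻³ M

Li₃PO₄(s) ⇌ 3 Li⁺(aq) + PO₄³⁻(aq)
If s mol/L of Li₃PO₄ dissolves, [Li⁺] = 3s and [PO₄³⁻] = s.
Ksp = [Li⁺]^3[PO₄³⁻] = (3s)^3 · s = 27s^4
27s^4 = 5.79×10⁻⁹  ⇒  s^4 = 2.14×10⁻¹⁰
Taking the 4th root, s = 3.83×10⁻³ M.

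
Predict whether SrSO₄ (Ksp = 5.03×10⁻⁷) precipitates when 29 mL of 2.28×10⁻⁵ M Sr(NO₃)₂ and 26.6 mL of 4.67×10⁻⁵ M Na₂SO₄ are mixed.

No

The combined volume is 55.6 mL.
[Sr²⁺] = (2.28×10⁻⁵)(29)/55.6 = 1.19×10⁻⁵ M
[SO₄²⁻] = (4.67×10⁻⁵)(26.6)/55.6 = 2.23×10⁻⁵ M
Q = [Sr²⁺][SO₄²⁻] = 2.66×10⁻¹⁰
Q < Ksp (2.66×10⁻¹⁰ vs 5.03×10⁻⁷); the solution remains unsaturated and no precipitate forms.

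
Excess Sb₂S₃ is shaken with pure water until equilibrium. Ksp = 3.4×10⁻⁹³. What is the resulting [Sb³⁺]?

2.5×10⁻¹⁹ M

Sb₂S₃(s) ⇌ 2 Sb³⁺(aq) + 3 S²⁻(aq)
For each mole of Sb₂S₃ that dissolves per liter, [Sb³⁺] = 2s and [S²⁻] = 3s; let s denote this solubility.
Ksp = [Sb³⁺]^2[S²⁻]^3 = (2s)^2 · (3s)^3 = 108s^5 = 3.4×10⁻⁹³
s = 1.3×10⁻¹⁹ M
[Sb³⁺] = 2s = 2.5×10⁻¹⁹ M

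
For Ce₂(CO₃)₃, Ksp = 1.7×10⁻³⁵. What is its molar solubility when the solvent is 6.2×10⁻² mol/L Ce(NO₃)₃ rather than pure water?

5.5×10⁻¹² M

Ce₂(CO₃)₃(s) ⇌ 2 Ce³⁺(aq) + 3 CO₃²⁻(aq)
With Ce³⁺ already at 6.2×10⁻² mol/L and s small, take [Ce³⁺] ≈ 6.2×10⁻² mol/L and [CO₃²⁻] = 3s.
Ksp = [Ce³⁺]^2[CO₃²⁻]^3 = (6.2×10⁻²)^2(3s)^3
(3s)^3 = 1.7×10⁻³⁵ / (6.2×10⁻²)^2 = 4.4×10⁻³³
s = 5.5×10⁻¹² mol/L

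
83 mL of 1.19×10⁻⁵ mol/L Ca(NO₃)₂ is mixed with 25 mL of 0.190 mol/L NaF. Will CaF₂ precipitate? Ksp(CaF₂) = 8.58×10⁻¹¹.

Total volume after mixing = 83 + 25 = 108 mL.
[Ca²⁺] = (1.19×10⁻⁵)(83)/108 = 9.15×10⁻⁶ mol/L
[F⁻] = (0.190)(25)/108 = 4.40×10⁻² mol/L
Q = [Ca²⁺][F⁻]^2 = 1.77×10⁻⁸
Since Q (1.77×10⁻⁸) exceeds Ksp (8.58×10⁻¹¹), CaF₂ will precipitate.

Yes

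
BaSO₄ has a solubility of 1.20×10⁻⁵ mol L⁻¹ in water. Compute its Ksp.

Ksp = 1.44×10⁻¹⁰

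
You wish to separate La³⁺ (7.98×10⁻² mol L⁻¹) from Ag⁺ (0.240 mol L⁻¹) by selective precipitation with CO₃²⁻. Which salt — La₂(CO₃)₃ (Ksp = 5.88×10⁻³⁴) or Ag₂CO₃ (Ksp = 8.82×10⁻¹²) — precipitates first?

La₂(CO₃)₃

The threshold for precipitation is Q = Ksp.
For La₂(CO₃)₃: [CO₃²⁻] = (Ksp/[La³⁺]^2)^(1/3) = 4.52×10⁻¹¹ mol L⁻¹
For Ag₂CO₃: [CO₃²⁻] = (Ksp/[Ag⁺]^2) = 1.53×10⁻¹⁰ mol L⁻¹
La₂(CO₃)₃ requires the lower [CO₃²⁻], so it precipitates first.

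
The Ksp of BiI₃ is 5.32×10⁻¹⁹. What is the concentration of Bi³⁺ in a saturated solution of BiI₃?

BiI₃(s) ⇌ Bi³⁺(aq) + 3 I⁻(aq)
For each mole of BiI₃ that dissolves per liter, [Bi³⁺] = s and [I⁻] = 3s; let s denote this solubility.
Ksp = [Bi³⁺][I⁻]^3 = s · (3s)^3 = 27s^4 = 5.32×10⁻¹⁹
s = 1.18×10⁻⁵ M
[Bi³⁺] = s = 1.18×10⁻⁵ M

1.18×10⁻⁵ M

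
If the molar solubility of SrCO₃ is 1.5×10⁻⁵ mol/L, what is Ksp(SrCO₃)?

Ksp = 2.3×10⁻¹⁰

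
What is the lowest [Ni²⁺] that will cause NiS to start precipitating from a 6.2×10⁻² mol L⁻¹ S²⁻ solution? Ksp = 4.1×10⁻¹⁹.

Precipitation begins when Q = Ksp.
NiS(s) ⇌ Ni²⁺(aq) + S²⁻(aq)
Ksp = [Ni²⁺][S²⁻] = [Ni²⁺](6.2×10⁻²)
[Ni²⁺] = 4.1×10⁻¹⁹ / (6.2×10⁻²) = 6.6×10⁻¹⁸
[Ni²⁺] = 6.6×10⁻¹⁸ mol L⁻¹

6.6×10⁻¹⁸ M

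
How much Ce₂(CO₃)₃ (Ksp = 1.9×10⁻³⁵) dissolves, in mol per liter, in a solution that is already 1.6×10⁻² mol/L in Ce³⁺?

Ce₂(CO₃)₃(s) ⇌ 2 Ce³⁺(aq) + 3 CO₃²⁻(aq)
Ce³⁺ is already present at 1.6×10⁻² mol/L. If s mol/L of Ce₂(CO₃)₃ dissolves, [CO₃²⁻] = 3s while [Ce³⁺] ≈ 1.6×10⁻² mol/L.
Ksp = [Ce³⁺]^2[CO₃²⁻]^3 = (1.6×10⁻²)^2(3s)^3
(3s)^3 = 1.9×10⁻³⁵ / (1.6×10⁻²)^2 = 7.4×10⁻³²
s = 1.4×10⁻¹¹ mol/L

1.4×10⁻¹¹ M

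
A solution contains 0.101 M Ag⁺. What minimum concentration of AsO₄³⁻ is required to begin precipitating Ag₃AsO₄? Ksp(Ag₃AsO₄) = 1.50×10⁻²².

Precipitation of each salt begins when its ion product equals Ksp.
Ag₃AsO₄(s) ⇌ 3 Ag⁺(aq) + AsO₄³⁻(aq)
Ksp = [Ag⁺]^3[AsO₄³⁻] = [AsO₄³⁻](0.101)^3
[AsO₄³⁻] = 1.50×10⁻²² / (0.101)^3 = 1.46×10⁻¹⁹
[AsO₄³⁻] = 1.46×10⁻¹⁹ M

1.46×10⁻¹⁹ M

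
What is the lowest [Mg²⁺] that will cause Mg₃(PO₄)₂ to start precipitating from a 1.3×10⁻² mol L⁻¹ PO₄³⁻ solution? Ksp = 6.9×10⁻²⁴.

3.4×10⁻⁷ M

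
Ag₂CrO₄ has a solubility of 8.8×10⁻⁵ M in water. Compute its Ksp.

Ag₂CrO₄(s) ⇌ 2 Ag⁺(aq) + CrO₄²⁻(aq)
Let s be the molar solubility. Then [Ag⁺] = 2s and [CrO₄²⁻] = s.
Ksp = [Ag⁺]^2[CrO₄²⁻] = (2s)^2 · s = 4s^3
Ksp = 4 × (8.8×10⁻⁵)^3 = 2.7×10⁻¹²

Ksp = 2.7×10⁻¹²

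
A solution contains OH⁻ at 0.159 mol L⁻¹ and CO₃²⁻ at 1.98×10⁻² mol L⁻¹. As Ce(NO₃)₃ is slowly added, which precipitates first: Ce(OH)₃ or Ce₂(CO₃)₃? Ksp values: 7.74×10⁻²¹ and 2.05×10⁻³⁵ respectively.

Ce(OH)₃

Each salt precipitates once Q = Ksp for that salt.
For Ce(OH)₃: [Ce³⁺] = (Ksp/[OH⁻]^3) = 1.93×10⁻¹⁸ mol L⁻¹
For Ce₂(CO₃)₃: [Ce³⁺] = (Ksp/[CO₃²⁻]^3)^(1/2) = 1.63×10⁻¹⁵ mol L⁻¹
The smaller threshold [Ce³⁺] is reached first, so Ce(OH)₃ precipitates first.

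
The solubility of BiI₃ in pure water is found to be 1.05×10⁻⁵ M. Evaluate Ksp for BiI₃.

Ksp = 3.28×10⁻¹⁹

BiI₃(s) ⇌ Bi³⁺(aq) + 3 I⁻(aq)
Call the molar solubility s, so that [Bi³⁺] = s and [I⁻] = 3s.
Ksp = [Bi³⁺][I⁻]^3 = s · (3s)^3 = 27s^4
Ksp = 27 × (1.05×10⁻⁵)^4 = 3.28×10⁻¹⁹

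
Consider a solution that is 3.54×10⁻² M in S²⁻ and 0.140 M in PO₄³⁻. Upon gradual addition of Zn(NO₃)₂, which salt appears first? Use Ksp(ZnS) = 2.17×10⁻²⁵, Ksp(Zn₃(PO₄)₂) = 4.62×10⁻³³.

ZnS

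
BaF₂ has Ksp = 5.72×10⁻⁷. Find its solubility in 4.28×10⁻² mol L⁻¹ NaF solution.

3.12×10⁻⁴ M

BaF₂(s) ⇌ Ba²⁺(aq) + 2 F⁻(aq)
With F⁻ already at 4.28×10⁻² mol L⁻¹ and s small, take [F⁻] ≈ 4.28×10⁻² mol L⁻¹ and [Ba²⁺] = s.
Ksp = [Ba²⁺][F⁻]^2 = s(4.28×10⁻²)^2
s = 5.72×10⁻⁷ / (4.28×10⁻²)^2 = 3.12×10⁻⁴
s = 3.12×10⁻⁴ mol L⁻¹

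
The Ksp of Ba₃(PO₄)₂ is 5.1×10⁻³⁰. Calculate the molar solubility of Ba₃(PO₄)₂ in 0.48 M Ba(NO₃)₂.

3.4×10⁻¹⁵ M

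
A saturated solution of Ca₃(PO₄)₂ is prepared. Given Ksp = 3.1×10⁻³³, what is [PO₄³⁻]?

2.5×10⁻⁷ M

Ca₃(PO₄)₂(s) ⇌ 3 Ca²⁺(aq) + 2 PO₄³⁻(aq)
For each mole of Ca₃(PO₄)₂ that dissolves per liter, [Ca²⁺] = 3s and [PO₄³⁻] = 2s; let s denote this solubility.
Ksp = [Ca²⁺]^3[PO₄³⁻]^2 = (3s)^3 · (2s)^2 = 108s^5 = 3.1×10⁻³³
s = 1.2×10⁻⁷ mol/L
[PO₄³⁻] = 2s = 2.5×10⁻⁷ mol/L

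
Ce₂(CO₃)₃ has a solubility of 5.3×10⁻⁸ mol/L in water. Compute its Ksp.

Ce₂(CO₃)₃(s) ⇌ 2 Ce³⁺(aq) + 3 CO₃²⁻(aq)
For each mole of Ce₂(CO₃)₃ that dissolves per liter, [Ce³⁺] = 2s and [CO₃²⁻] = 3s; let s denote this solubility.
Ksp = [Ce³⁺]^2[CO₃²⁻]^3 = (2s)^2 · (3s)^3 = 108s^5
Ksp = 108 × (5.3×10⁻⁸)^5 = 4.5×10⁻³⁵

Ksp = 4.5×10⁻³⁵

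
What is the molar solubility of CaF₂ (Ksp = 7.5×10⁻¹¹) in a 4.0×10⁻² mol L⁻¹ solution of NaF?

4.7×10⁻⁸ M

CaF₂(s) ⇌ Ca²⁺(aq) + 2 F⁻(aq)
With F⁻ already at 4.0×10⁻² mol L⁻¹ and s small, take [F⁻] ≈ 4.0×10⁻² mol L⁻¹ and [Ca²⁺] = s.
Ksp = [Ca²⁺][F⁻]^2 = s(4.0×10⁻²)^2
s = 7.5×10⁻¹¹ / (4.0×10⁻²)^2 = 4.7×10⁻⁸
s = 4.7×10⁻⁸ mol L⁻¹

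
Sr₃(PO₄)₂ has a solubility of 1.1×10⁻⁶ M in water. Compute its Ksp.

Ksp = 1.7×10⁻²⁸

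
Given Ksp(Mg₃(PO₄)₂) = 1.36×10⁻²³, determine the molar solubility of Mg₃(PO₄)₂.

Mg₃(PO₄)₂(s) ⇌ 3 Mg²⁺(aq) + 2 PO₄³⁻(aq)
If s mol/L of Mg₃(PO₄)₂ dissolves, [Mg²⁺] = 3s and [PO₄³⁻] = 2s.
Ksp = [Mg²⁺]^3[PO₄³⁻]^2 = (3s)^3 · (2s)^2 = 108s^5
108s^5 = 1.36×10⁻²³  ⇒  s^5 = 1.26×10⁻²⁵
s = 1.05×10⁻⁵ mol L⁻¹

1.05×10⁻⁵ M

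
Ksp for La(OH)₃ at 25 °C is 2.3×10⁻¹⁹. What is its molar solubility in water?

9.6×10⁻⁶ M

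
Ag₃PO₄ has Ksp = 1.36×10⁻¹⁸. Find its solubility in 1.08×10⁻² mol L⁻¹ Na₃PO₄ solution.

1.67×10⁻⁶ M

Ag₃PO₄(s) ⇌ 3 Ag⁺(aq) + PO₄³⁻(aq)
PO₄³⁻ is already present at 1.08×10⁻² mol L⁻¹. If s mol/L of Ag₃PO₄ dissolves, [Ag⁺] = 3s while [PO₄³⁻] ≈ 1.08×10⁻² mol L⁻¹.
Ksp = [Ag⁺]^3[PO₄³⁻] = (3s)^3(1.08×10⁻²)
(3s)^3 = 1.36×10⁻¹⁸ / (1.08×10⁻²) = 1.26×10⁻¹⁶
s = 1.67×10⁻⁶ mol L⁻¹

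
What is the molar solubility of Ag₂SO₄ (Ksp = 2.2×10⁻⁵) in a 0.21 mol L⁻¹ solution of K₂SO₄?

5.1×10⁻³ M

Ag₂SO₄(s) ⇌ 2 Ag⁺(aq) + SO₄²⁻(aq)
Let s be the solubility of Ag₂SO₄ here. The common ion gives [SO₄²⁻] ≈ 0.21 mol L⁻¹, and [Ag⁺] = 2s.
Ksp = [Ag⁺]^2[SO₄²⁻] = (2s)^2(0.21)
(2s)^2 = 2.2×10⁻⁵ / (0.21) = 1.0×10⁻⁴
s = 5.1×10⁻³ mol L⁻¹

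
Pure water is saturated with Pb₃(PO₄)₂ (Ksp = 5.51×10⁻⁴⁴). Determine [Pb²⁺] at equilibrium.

2.62×10⁻⁹ M

Pb₃(PO₄)₂(s) ⇌ 3 Pb²⁺(aq) + 2 PO₄³⁻(aq)
With molar solubility s: [Pb²⁺] = 3s, [PO₄³⁻] = 2s.
Ksp = [Pb²⁺]^3[PO₄³⁻]^2 = (3s)^3 · (2s)^2 = 108s^5 = 5.51×10⁻⁴⁴
s = 8.74×10⁻¹⁰ M
[Pb²⁺] = 3s = 2.62×10⁻⁹ M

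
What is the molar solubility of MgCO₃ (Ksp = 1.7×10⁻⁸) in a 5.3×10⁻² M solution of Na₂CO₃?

3.2×10⁻⁷ M

MgCO₃(s) ⇌ Mg²⁺(aq) + CO₃²⁻(aq)
With CO₃²⁻ already at 5.3×10⁻² M and s small, take [CO₃²⁻] ≈ 5.3×10⁻² M and [Mg²⁺] = s.
Ksp = [Mg²⁺][CO₃²⁻] = s(5.3×10⁻²)
s = 1.7×10⁻⁸ / (5.3×10⁻²) = 3.2×10⁻⁷
s = 3.2×10⁻⁷ M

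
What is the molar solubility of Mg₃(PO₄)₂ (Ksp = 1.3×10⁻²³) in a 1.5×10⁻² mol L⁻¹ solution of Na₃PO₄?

1.3×10⁻⁷ M

Mg₃(PO₄)₂(s) ⇌ 3 Mg²⁺(aq) + 2 PO₄³⁻(aq)
Let s be the solubility of Mg₃(PO₄)₂ here. The common ion gives [PO₄³⁻] ≈ 1.5×10⁻² mol L⁻¹, and [Mg²⁺] = 3s.
Ksp = [Mg²⁺]^3[PO₄³⁻]^2 = (3s)^3(1.5×10⁻²)^2
(3s)^3 = 1.3×10⁻²³ / (1.5×10⁻²)^2 = 5.8×10⁻²⁰
s = 1.3×10⁻⁷ mol L⁻¹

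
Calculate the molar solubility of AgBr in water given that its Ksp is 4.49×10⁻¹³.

AgBr(s) ⇌ Ag⁺(aq) + Br⁻(aq)
With molar solubility s: [Ag⁺] = s, [Br⁻] = s.
Ksp = [Ag⁺][Br⁻] = s · s = s^2
s^2 = 4.49×10⁻¹³
s = (4.49×10⁻¹³)^(1/2) = 6.70×10⁻⁷ mol/L

6.70×10⁻⁷ M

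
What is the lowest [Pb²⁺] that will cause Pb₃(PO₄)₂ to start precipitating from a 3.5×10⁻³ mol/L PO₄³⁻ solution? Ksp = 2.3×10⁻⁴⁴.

1.2×10⁻¹³ M

The threshold for precipitation is Q = Ksp.
Pb₃(PO₄)₂(s) ⇌ 3 Pb²⁺(aq) + 2 PO₄³⁻(aq)
Ksp = [Pb²⁺]^3[PO₄³⁻]^2 = [Pb²⁺]^3(3.5×10⁻³)^2
[Pb²⁺]^3 = 2.3×10⁻⁴⁴ / (3.5×10⁻³)^2 = 1.9×10⁻³⁹
[Pb²⁺] = 1.2×10⁻¹³ mol/L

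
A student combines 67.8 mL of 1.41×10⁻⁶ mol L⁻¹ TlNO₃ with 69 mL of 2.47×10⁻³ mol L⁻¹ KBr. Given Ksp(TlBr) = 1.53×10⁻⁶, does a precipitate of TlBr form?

No

After mixing, V = 67.8 mL + 69 mL = 136.8 mL.
[Tl⁺] = (1.41×10⁻⁶)(67.8)/136.8 = 6.99×10⁻⁷ mol L⁻¹
[Br⁻] = (2.47×10⁻³)(69)/136.8 = 1.25×10⁻³ mol L⁻¹
Q = [Tl⁺][Br⁻] = 8.71×10⁻¹⁰
Since Q (8.71×10⁻¹⁰) is less than Ksp (1.53×10⁻⁶), no TlBr precipitates.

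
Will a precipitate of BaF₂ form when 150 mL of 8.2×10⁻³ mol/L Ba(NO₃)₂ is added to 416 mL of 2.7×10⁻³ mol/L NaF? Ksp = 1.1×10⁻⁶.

No

After mixing, V = 150 mL + 416 mL = 566 mL.
[Ba²⁺] = (8.2×10⁻³)(150)/566 = 2.2×10⁻³ mol/L
[F⁻] = (2.7×10⁻³)(416)/566 = 2.0×10⁻³ mol/L
Q = [Ba²⁺][F⁻]^2 = 8.6×10⁻⁹
Q = 8.6×10⁻⁹ < Ksp = 1.1×10⁻⁶, so the solution is unsaturated and no precipitate forms.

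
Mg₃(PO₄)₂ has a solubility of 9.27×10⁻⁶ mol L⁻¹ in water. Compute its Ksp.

Ksp = 7.39×10⁻²⁴

Mg₃(PO₄)₂(s) ⇌ 3 Mg²⁺(aq) + 2 PO₄³⁻(aq)
Call the molar solubility s, so that [Mg²⁺] = 3s and [PO₄³⁻] = 2s.
Ksp = [Mg²⁺]^3[PO₄³⁻]^2 = (3s)^3 · (2s)^2 = 108s^5
Ksp = 108 × (9.27×10⁻⁶)^5 = 7.39×10⁻²⁴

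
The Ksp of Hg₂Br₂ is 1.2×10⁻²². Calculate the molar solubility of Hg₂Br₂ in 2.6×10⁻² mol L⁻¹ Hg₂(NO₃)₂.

3.4×10⁻¹¹ M

Hg₂Br₂(s) ⇌ Hg₂²⁺(aq) + 2 Br⁻(aq)
The solution already contains Hg₂²⁺ at 2.6×10⁻² mol L⁻¹. Let s be the molar solubility of Hg₂Br₂.
[Hg₂²⁺] ≈ 2.6×10⁻² mol L⁻¹ (common ion dominates); [Br⁻] = 2s.
Ksp = [Hg₂²⁺][Br⁻]^2 = (2.6×10⁻²)(2s)^2
(2s)^2 = 1.2×10⁻²² / (2.6×10⁻²) = 4.6×10⁻²¹
s = 3.4×10⁻¹¹ mol L⁻¹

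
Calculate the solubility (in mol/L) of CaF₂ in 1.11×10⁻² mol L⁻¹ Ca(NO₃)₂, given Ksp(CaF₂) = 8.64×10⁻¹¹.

CaF₂(s) ⇌ Ca²⁺(aq) + 2 F⁻(aq)
The solution already contains Ca²⁺ at 1.11×10⁻² mol L⁻¹. Let s be the molar solubility of CaF₂.
[Ca²⁺] ≈ 1.11×10⁻² mol L⁻¹ (common ion dominates); [F⁻] = 2s.
Ksp = [Ca²⁺][F⁻]^2 = (1.11×10⁻²)(2s)^2
(2s)^2 = 8.64×10⁻¹¹ / (1.11×10⁻²) = 7.78×10⁻⁹
s = 4.41×10⁻⁵ mol L⁻¹

4.41×10⁻⁵ M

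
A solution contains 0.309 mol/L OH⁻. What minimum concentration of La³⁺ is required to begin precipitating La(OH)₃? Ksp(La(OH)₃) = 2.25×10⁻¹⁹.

A salt starts to precipitate once the ion product Q reaches its Ksp.
La(OH)₃(s) ⇌ La³⁺(aq) + 3 OH⁻(aq)
Ksp = [La³⁺][OH⁻]^3 = [La³⁺](0.309)^3
[La³⁺] = 2.25×10⁻¹⁹ / (0.309)^3 = 7.63×10⁻¹⁸
[La³⁺] = 7.63×10⁻¹⁸ mol/L

7.63×10⁻¹⁸ M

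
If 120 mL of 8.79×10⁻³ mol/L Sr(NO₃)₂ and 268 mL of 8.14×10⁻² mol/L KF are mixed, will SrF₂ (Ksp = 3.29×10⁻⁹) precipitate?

Total volume after mixing = 120 + 268 = 388 mL.
[Sr²⁺] = (8.79×10⁻³)(120)/388 = 2.72×10⁻³ mol/L
[F⁻] = (8.14×10⁻²)(268)/388 = 5.62×10⁻² mol/L
Q = [Sr²⁺][F⁻]^2 = 8.59×10⁻⁶
Q = 8.59×10⁻⁶ > Ksp = 3.29×10⁻⁹, so the solution is supersaturated and SrF₂ precipitates.

Yes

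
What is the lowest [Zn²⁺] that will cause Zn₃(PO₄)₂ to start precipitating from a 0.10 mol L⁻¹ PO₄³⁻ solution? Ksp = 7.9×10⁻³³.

Each salt precipitates once Q = Ksp for that salt.
Zn₃(PO₄)₂(s) ⇌ 3 Zn²⁺(aq) + 2 PO₄³⁻(aq)
Ksp = [Zn²⁺]^3[PO₄³⁻]^2 = [Zn²⁺]^3(0.10)^2
[Zn²⁺]^3 = 7.9×10⁻³³ / (0.10)^2 = 7.9×10⁻³¹
[Zn²⁺] = 9.2×10⁻¹¹ mol L⁻¹

9.2×10⁻¹¹ M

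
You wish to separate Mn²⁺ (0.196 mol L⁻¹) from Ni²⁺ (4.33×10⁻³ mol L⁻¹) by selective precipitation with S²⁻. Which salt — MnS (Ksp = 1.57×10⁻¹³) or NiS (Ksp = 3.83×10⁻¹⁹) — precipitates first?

The threshold for precipitation is Q = Ksp.
For MnS: [S²⁻] = (Ksp/[Mn²⁺]) = 8.01×10⁻¹³ mol L⁻¹
For NiS: [S²⁻] = (Ksp/[Ni²⁺]) = 8.85×10⁻¹⁷ mol L⁻¹
The smaller threshold [S²⁻] is reached first, so NiS precipitates first.

NiS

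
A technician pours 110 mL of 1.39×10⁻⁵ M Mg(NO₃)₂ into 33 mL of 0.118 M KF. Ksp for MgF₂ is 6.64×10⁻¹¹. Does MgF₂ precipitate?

Yes

Total volume after mixing = 110 + 33 = 143 mL.
[Mg²⁺] = (1.39×10⁻⁵)(110)/143 = 1.07×10⁻⁵ M
[F⁻] = (0.118)(33)/143 = 2.72×10⁻² M
Q = [Mg²⁺][F⁻]^2 = 7.93×10⁻⁹
Because Q > Ksp (7.93×10⁻⁹ vs 6.64×10⁻¹¹), a precipitate of MgF₂ forms.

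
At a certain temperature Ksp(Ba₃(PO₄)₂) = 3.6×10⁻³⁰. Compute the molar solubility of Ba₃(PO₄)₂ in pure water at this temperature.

5.1×10⁻⁷ M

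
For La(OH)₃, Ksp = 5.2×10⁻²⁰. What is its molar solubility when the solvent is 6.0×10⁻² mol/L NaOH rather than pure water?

La(OH)₃(s) ⇌ La³⁺(aq) + 3 OH⁻(aq)
With OH⁻ already at 6.0×10⁻² mol/L and s small, take [OH⁻] ≈ 6.0×10⁻² mol/L and [La³⁺] = s.
Ksp = [La³⁺][OH⁻]^3 = s(6.0×10⁻²)^3
s = 5.2×10⁻²⁰ / (6.0×10⁻²)^3 = 2.4×10⁻¹⁶
s = 2.4×10⁻¹⁶ mol/L

2.4×10⁻¹⁶ M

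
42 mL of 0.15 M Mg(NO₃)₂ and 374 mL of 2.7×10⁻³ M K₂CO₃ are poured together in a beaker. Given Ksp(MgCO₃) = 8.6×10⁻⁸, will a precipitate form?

Yes

Total volume after mixing = 42 + 374 = 416 mL.
[Mg²⁺] = (0.15)(42)/416 = 1.5×10⁻² M
[CO₃²⁻] = (2.7×10⁻³)(374)/416 = 2.4×10⁻³ M
Q = [Mg²⁺][CO₃²⁻] = 3.7×10⁻⁵
Since Q (3.7×10⁻⁵) exceeds Ksp (8.6×10⁻⁸), MgCO₃ will precipitate.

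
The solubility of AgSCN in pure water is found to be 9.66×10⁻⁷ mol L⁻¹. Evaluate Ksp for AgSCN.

Ksp = 9.33×10⁻¹³

AgSCN(s) ⇌ Ag⁺(aq) + SCN⁻(aq)
For each mole of AgSCN that dissolves per liter, [Ag⁺] = s and [SCN⁻] = s; let s denote this solubility.
Ksp = [Ag⁺][SCN⁻] = s · s = s^2
Ksp = (9.66×10⁻⁷)^2 = 9.33×10⁻¹³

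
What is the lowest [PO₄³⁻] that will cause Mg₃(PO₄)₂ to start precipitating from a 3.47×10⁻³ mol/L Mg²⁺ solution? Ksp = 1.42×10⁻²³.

1.84×10⁻⁸ M

Each salt precipitates once Q = Ksp for that salt.
Mg₃(PO₄)₂(s) ⇌ 3 Mg²⁺(aq) + 2 PO₄³⁻(aq)
Ksp = [Mg²⁺]^3[PO₄³⁻]^2 = [PO₄³⁻]^2(3.47×10⁻³)^3
[PO₄³⁻]^2 = 1.42×10⁻²³ / (3.47×10⁻³)^3 = 3.40×10⁻¹⁶
[PO₄³⁻] = 1.84×10⁻⁸ mol/L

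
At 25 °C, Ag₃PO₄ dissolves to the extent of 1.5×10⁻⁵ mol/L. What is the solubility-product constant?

Ag₃PO₄(s) ⇌ 3 Ag⁺(aq) + PO₄³⁻(aq)
Call the molar solubility s, so that [Ag⁺] = 3s and [PO₄³⁻] = s.
Ksp = [Ag⁺]^3[PO₄³⁻] = (3s)^3 · s = 27s^4
Ksp = 27 × (1.5×10⁻⁵)^4 = 1.4×10⁻¹⁸

Ksp = 1.4×10⁻¹⁸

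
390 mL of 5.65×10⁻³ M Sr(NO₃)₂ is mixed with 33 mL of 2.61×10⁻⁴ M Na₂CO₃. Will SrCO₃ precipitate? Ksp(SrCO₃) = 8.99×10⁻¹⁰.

The combined volume is 423 mL.
[Sr²⁺] = (5.65×10⁻³)(390)/423 = 5.21×10⁻³ M
[CO₃²⁻] = (2.61×10⁻⁴)(33)/423 = 2.04×10⁻⁵ M
Q = [Sr²⁺][CO₃²⁻] = 1.06×10⁻⁷
Since Q (1.06×10⁻⁷) exceeds Ksp (8.99×10⁻¹⁰), SrCO₃ will precipitate.

Yes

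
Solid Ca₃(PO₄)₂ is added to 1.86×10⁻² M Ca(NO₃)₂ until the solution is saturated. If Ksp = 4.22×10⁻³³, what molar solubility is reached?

1.28×10⁻¹⁴ M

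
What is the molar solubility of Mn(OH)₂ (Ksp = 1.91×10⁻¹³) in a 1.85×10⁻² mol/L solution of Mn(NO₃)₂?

Mn(OH)₂(s) ⇌ Mn²⁺(aq) + 2 OH⁻(aq)
With Mn²⁺ already at 1.85×10⁻² mol/L and s small, take [Mn²⁺] ≈ 1.85×10⁻² mol/L and [OH⁻] = 2s.
Ksp = [Mn²⁺][OH⁻]^2 = (1.85×10⁻²)(2s)^2
(2s)^2 = 1.91×10⁻¹³ / (1.85×10⁻²) = 1.03×10⁻¹¹
s = 1.61×10⁻⁶ mol/L

1.61×10⁻⁶ M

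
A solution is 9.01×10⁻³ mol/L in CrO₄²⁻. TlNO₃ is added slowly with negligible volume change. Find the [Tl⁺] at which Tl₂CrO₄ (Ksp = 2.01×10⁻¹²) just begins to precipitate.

1.49×10⁻⁵ M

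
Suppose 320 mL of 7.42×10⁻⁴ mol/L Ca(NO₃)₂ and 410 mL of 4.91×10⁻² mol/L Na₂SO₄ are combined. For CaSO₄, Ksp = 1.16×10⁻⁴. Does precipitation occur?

No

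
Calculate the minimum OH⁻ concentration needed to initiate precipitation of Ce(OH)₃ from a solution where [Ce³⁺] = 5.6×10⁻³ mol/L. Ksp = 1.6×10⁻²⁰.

1.4×10⁻⁶ M

Precipitation of each salt begins when its ion product equals Ksp.
Ce(OH)₃(s) ⇌ Ce³⁺(aq) + 3 OH⁻(aq)
Ksp = [Ce³⁺][OH⁻]^3 = [OH⁻]^3(5.6×10⁻³)
[OH⁻]^3 = 1.6×10⁻²⁰ / (5.6×10⁻³) = 2.9×10⁻¹⁸
[OH⁻] = 1.4×10⁻⁶ mol/L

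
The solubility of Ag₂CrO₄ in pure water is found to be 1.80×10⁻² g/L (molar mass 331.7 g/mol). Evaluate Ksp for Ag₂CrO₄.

Ksp = 6.39×10⁻¹³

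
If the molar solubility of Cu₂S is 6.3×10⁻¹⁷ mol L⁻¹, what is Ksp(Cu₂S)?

Cu₂S(s) ⇌ 2 Cu⁺(aq) + S²⁻(aq)
Call the molar solubility s, so that [Cu⁺] = 2s and [S²⁻] = s.
Ksp = [Cu⁺]^2[S²⁻] = (2s)^2 · s = 4s^3
Ksp = 4 × (6.3×10⁻¹⁷)^3 = 1.0×10⁻⁴⁸

Ksp = 1.0×10⁻⁴⁸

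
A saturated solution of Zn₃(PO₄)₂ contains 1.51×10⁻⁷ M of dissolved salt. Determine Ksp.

Ksp = 8.48×10⁻³³

Zn₃(PO₄)₂(s) ⇌ 3 Zn²⁺(aq) + 2 PO₄³⁻(aq)
Let s be the molar solubility. Then [Zn²⁺] = 3s and [PO₄³⁻] = 2s.
Ksp = [Zn²⁺]^3[PO₄³⁻]^2 = (3s)^3 · (2s)^2 = 108s^5
Ksp = 108 × (1.51×10⁻⁷)^5 = 8.48×10⁻³³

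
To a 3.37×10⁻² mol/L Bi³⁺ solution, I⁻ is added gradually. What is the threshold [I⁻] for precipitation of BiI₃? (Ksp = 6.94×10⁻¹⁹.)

2.74×10⁻⁶ M

The threshold for precipitation is Q = Ksp.
BiI₃(s) ⇌ Bi³⁺(aq) + 3 I⁻(aq)
Ksp = [Bi³⁺][I⁻]^3 = [I⁻]^3(3.37×10⁻²)
[I⁻]^3 = 6.94×10⁻¹⁹ / (3.37×10⁻²) = 2.06×10⁻¹⁷
[I⁻] = 2.74×10⁻⁶ mol/L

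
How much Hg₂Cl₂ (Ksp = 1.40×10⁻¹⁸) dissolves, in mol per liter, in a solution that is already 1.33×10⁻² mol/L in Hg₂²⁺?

Hg₂Cl₂(s) ⇌ Hg₂²⁺(aq) + 2 Cl⁻(aq)
The solution already contains Hg₂²⁺ at 1.33×10⁻² mol/L. Let s be the molar solubility of Hg₂Cl₂.
[Hg₂²⁺] ≈ 1.33×10⁻² mol/L (common ion dominates); [Cl⁻] = 2s.
Ksp = [Hg₂²⁺][Cl⁻]^2 = (1.33×10⁻²)(2s)^2
(2s)^2 = 1.40×10⁻¹⁸ / (1.33×10⁻²) = 1.05×10⁻¹⁶
s = 5.13×10⁻⁹ mol/L

5.13×10⁻⁹ M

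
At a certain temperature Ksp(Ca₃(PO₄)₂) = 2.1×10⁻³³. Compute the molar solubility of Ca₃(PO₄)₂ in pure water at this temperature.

Ca₃(PO₄)₂(s) ⇌ 3 Ca²⁺(aq) + 2 PO₄³⁻(aq)
If s mol/L of Ca₃(PO₄)₂ dissolves, [Ca²⁺] = 3s and [PO₄³⁻] = 2s.
Ksp = [Ca²⁺]^3[PO₄³⁻]^2 = (3s)^3 · (2s)^2 = 108s^5
108s^5 = 2.1×10⁻³³  ⇒  s^5 = 1.9×10⁻³⁵
s = (1.9×10⁻³⁵)^(1/5) = 1.1×10⁻⁷ mol L⁻¹

1.1×10⁻⁷ M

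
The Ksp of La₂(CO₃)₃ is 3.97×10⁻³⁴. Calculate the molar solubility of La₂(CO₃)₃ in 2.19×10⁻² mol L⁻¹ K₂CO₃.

3.07×10⁻¹⁵ M

La₂(CO₃)₃(s) ⇌ 2 La³⁺(aq) + 3 CO₃²⁻(aq)
Let s be the solubility of La₂(CO₃)₃ here. The common ion gives [CO₃²⁻] ≈ 2.19×10⁻² mol L⁻¹, and [La³⁺] = 2s.
Ksp = [La³⁺]^2[CO₃²⁻]^3 = (2s)^2(2.19×10⁻²)^3
(2s)^2 = 3.97×10⁻³⁴ / (2.19×10⁻²)^3 = 3.78×10⁻²⁹
s = 3.07×10⁻¹⁵ mol L⁻¹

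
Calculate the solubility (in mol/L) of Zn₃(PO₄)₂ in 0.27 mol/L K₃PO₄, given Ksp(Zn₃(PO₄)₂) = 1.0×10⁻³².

Zn₃(PO₄)₂(s) ⇌ 3 Zn²⁺(aq) + 2 PO₄³⁻(aq)
With PO₄³⁻ already at 0.27 mol/L and s small, take [PO₄³⁻] ≈ 0.27 mol/L and [Zn²⁺] = 3s.
Ksp = [Zn²⁺]^3[PO₄³⁻]^2 = (3s)^3(0.27)^2
(3s)^3 = 1.0×10⁻³² / (0.27)^2 = 1.4×10⁻³¹
s = 1.7×10⁻¹¹ mol/L

1.7×10⁻¹¹ M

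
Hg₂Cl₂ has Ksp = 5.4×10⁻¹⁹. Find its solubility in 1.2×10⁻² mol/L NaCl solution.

Hg₂Cl₂(s) ⇌ Hg₂²⁺(aq) + 2 Cl⁻(aq)
The solution already contains Cl⁻ at 1.2×10⁻² mol/L. Let s be the molar solubility of Hg₂Cl₂.
[Cl⁻] ≈ 1.2×10⁻² mol/L (common ion dominates); [Hg₂²⁺] = s.
Ksp = [Hg₂²⁺][Cl⁻]^2 = s(1.2×10⁻²)^2
s = 5.4×10⁻¹⁹ / (1.2×10⁻²)^2 = 3.8×10⁻¹⁵
s = 3.8×10⁻¹⁵ mol/L

3.8×10⁻¹⁵ M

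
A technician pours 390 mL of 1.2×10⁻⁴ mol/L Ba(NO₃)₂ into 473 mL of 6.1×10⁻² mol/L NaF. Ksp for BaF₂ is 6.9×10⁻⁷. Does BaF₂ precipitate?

No

The combined volume is 863 mL.
[Ba²⁺] = (1.2×10⁻⁴)(390)/863 = 5.4×10⁻⁵ mol/L
[F⁻] = (6.1×10⁻²)(473)/863 = 3.3×10⁻² mol/L
Q = [Ba²⁺][F⁻]^2 = 6.1×10⁻⁸
Since Q (6.1×10⁻⁸) is less than Ksp (6.9×10⁻⁷), no BaF₂ precipitates.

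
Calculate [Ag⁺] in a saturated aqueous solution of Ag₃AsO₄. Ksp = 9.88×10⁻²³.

Ag₃AsO₄(s) ⇌ 3 Ag⁺(aq) + AsO₄³⁻(aq)
Let s be the molar solubility. Then [Ag⁺] = 3s and [AsO₄³⁻] = s.
Ksp = [Ag⁺]^3[AsO₄³⁻] = (3s)^3 · s = 27s^4 = 9.88×10⁻²³
s = 1.38×10⁻⁶ mol/L
[Ag⁺] = 3s = 4.15×10⁻⁶ mol/L

4.15×10⁻⁶ M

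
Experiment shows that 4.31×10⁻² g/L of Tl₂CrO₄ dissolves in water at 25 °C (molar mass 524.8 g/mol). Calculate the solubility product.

Ksp = 2.22×10⁻¹²

Molar solubility s = (4.31×10⁻² g/L) / (524.8 g/mol) = 8.2127×10⁻⁵ mol/L
Tl₂CrO₄(s) ⇌ 2 Tl⁺(aq) + CrO₄²⁻(aq)
If s mol/L of Tl₂CrO₄ dissolves, [Tl⁺] = 2s and [CrO₄²⁻] = s.
Ksp = [Tl⁺]^2[CrO₄²⁻] = (2s)^2 · s = 4s^3
Ksp = 4 × (8.2127×10⁻⁵)^3 = 2.22×10⁻¹²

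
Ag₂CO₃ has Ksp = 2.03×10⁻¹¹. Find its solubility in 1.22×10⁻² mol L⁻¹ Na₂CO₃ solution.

2.04×10⁻⁵ M

Ag₂CO₃(s) ⇌ 2 Ag⁺(aq) + CO₃²⁻(aq)
CO₃²⁻ is already present at 1.22×10⁻² mol L⁻¹. If s mol/L of Ag₂CO₃ dissolves, [Ag⁺] = 2s while [CO₃²⁻] ≈ 1.22×10⁻² mol L⁻¹.
Ksp = [Ag⁺]^2[CO₃²⁻] = (2s)^2(1.22×10⁻²)
(2s)^2 = 2.03×10⁻¹¹ / (1.22×10⁻²) = 1.66×10⁻⁹
s = 2.04×10⁻⁵ mol L⁻¹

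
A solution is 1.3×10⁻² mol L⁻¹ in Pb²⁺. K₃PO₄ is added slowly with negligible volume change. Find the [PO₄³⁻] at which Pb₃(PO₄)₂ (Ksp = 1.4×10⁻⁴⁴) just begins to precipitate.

Precipitation begins when Q = Ksp.
Pb₃(PO₄)₂(s) ⇌ 3 Pb²⁺(aq) + 2 PO₄³⁻(aq)
Ksp = [Pb²⁺]^3[PO₄³⁻]^2 = [PO₄³⁻]^2(1.3×10⁻²)^3
[PO₄³⁻]^2 = 1.4×10⁻⁴⁴ / (1.3×10⁻²)^3 = 6.4×10⁻³⁹
[PO₄³⁻] = 8.0×10⁻²⁰ mol L⁻¹

8.0×10⁻²⁰ M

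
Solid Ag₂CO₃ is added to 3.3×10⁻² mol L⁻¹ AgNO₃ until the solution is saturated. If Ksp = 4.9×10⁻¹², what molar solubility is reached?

Ag₂CO₃(s) ⇌ 2 Ag⁺(aq) + CO₃²⁻(aq)
The solution already contains Ag⁺ at 3.3×10⁻² mol L⁻¹. Let s be the molar solubility of Ag₂CO₃.
[Ag⁺] ≈ 3.3×10⁻² mol L⁻¹ (common ion dominates); [CO₃²⁻] = s.
Ksp = [Ag⁺]^2[CO₃²⁻] = (3.3×10⁻²)^2s
s = 4.9×10⁻¹² / (3.3×10⁻²)^2 = 4.5×10⁻⁹
s = 4.5×10⁻⁹ mol L⁻¹

4.5×10⁻⁹ M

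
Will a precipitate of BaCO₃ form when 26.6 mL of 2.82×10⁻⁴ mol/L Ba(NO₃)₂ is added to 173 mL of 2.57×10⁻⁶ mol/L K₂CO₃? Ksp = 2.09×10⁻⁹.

The combined volume is 199.6 mL.
[Ba²⁺] = (2.82×10⁻⁴)(26.6)/199.6 = 3.76×10⁻⁵ mol/L
[CO₃²⁻] = (2.57×10⁻⁶)(173)/199.6 = 2.23×10⁻⁶ mol/L
Q = [Ba²⁺][CO₃²⁻] = 8.37×10⁻¹¹
Q < Ksp (8.37×10⁻¹¹ vs 2.09×10⁻⁹); the solution remains unsaturated and no precipitate forms.

No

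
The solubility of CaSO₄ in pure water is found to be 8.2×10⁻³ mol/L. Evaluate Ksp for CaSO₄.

CaSO₄(s) ⇌ Ca²⁺(aq) + SO₄²⁻(aq)
If s mol/L of CaSO₄ dissolves, [Ca²⁺] = s and [SO₄²⁻] = s.
Ksp = [Ca²⁺][SO₄²⁻] = s · s = s^2
Ksp = (8.2×10⁻³)^2 = 6.7×10⁻⁵

Ksp = 6.7×10⁻⁵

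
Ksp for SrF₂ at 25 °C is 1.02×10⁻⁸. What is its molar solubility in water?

SrF₂(s) ⇌ Sr²⁺(aq) + 2 F⁻(aq)
With molar solubility s: [Sr²⁺] = s, [F⁻] = 2s.
Ksp = [Sr²⁺][F⁻]^2 = s · (2s)^2 = 4s^3
4s^3 = 1.02×10⁻⁸  ⇒  s^3 = 2.55×10⁻⁹
s = (2.55×10⁻⁹)^(1/3) = 1.37×10⁻³ mol/L

1.37×10⁻³ M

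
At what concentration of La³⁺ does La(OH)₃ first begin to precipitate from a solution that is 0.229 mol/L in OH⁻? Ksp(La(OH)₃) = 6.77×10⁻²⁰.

Precipitation begins when Q = Ksp.
La(OH)₃(s) ⇌ La³⁺(aq) + 3 OH⁻(aq)
Ksp = [La³⁺][OH⁻]^3 = [La³⁺](0.229)^3
[La³⁺] = 6.77×10⁻²⁰ / (0.229)^3 = 5.64×10⁻¹⁸
[La³⁺] = 5.64×10⁻¹⁸ mol/L

5.64×10⁻¹⁸ M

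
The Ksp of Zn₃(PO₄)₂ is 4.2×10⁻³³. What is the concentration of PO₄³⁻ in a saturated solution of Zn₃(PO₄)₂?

2.6×10⁻⁷ M

Zn₃(PO₄)₂(s) ⇌ 3 Zn²⁺(aq) + 2 PO₄³⁻(aq)
If s mol/L of Zn₃(PO₄)₂ dissolves, [Zn²⁺] = 3s and [PO₄³⁻] = 2s.
Ksp = [Zn²⁺]^3[PO₄³⁻]^2 = (3s)^3 · (2s)^2 = 108s^5 = 4.2×10⁻³³
s = 1.3×10⁻⁷ mol L⁻¹
[PO₄³⁻] = 2s = 2.6×10⁻⁷ mol L⁻¹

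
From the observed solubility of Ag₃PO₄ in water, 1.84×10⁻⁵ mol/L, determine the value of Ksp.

Ag₃PO₄(s) ⇌ 3 Ag⁺(aq) + PO₄³⁻(aq)
Let s be the molar solubility. Then [Ag⁺] = 3s and [PO₄³⁻] = s.
Ksp = [Ag⁺]^3[PO₄³⁻] = (3s)^3 · s = 27s^4
Ksp = 27 × (1.84×10⁻⁵)^4 = 3.09×10⁻¹⁸

Ksp = 3.09×10⁻¹⁸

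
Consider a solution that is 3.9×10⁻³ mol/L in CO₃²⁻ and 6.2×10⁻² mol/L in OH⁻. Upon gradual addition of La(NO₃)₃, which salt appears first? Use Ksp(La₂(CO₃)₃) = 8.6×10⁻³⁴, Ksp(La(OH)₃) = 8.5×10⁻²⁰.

La(OH)₃

Precipitation of each salt begins when its ion product equals Ksp.
For La₂(CO₃)₃: [La³⁺] = (Ksp/[CO₃²⁻]^3)^(1/2) = 1.2×10⁻¹³ mol/L
For La(OH)₃: [La³⁺] = (Ksp/[OH⁻]^3) = 3.6×10⁻¹⁶ mol/L
La(OH)₃ requires the lower [La³⁺], so it precipitates first.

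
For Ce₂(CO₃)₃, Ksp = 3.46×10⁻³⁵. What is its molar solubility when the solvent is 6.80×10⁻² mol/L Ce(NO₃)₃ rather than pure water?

6.52×10⁻¹² M

Ce₂(CO₃)₃(s) ⇌ 2 Ce³⁺(aq) + 3 CO₃²⁻(aq)
Let s be the solubility of Ce₂(CO₃)₃ here. The common ion gives [Ce³⁺] ≈ 6.80×10⁻² mol/L, and [CO₃²⁻] = 3s.
Ksp = [Ce³⁺]^2[CO₃²⁻]^3 = (6.80×10⁻²)^2(3s)^3
(3s)^3 = 3.46×10⁻³⁵ / (6.80×10⁻²)^2 = 7.48×10⁻³³
s = 6.52×10⁻¹² mol/L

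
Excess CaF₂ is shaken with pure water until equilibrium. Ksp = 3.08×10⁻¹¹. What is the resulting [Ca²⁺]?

1.97×10⁻⁴ M

CaF₂(s) ⇌ Ca²⁺(aq) + 2 F⁻(aq)
Call the molar solubility s, so that [Ca²⁺] = s and [F⁻] = 2s.
Ksp = [Ca²⁺][F⁻]^2 = s · (2s)^2 = 4s^3 = 3.08×10⁻¹¹
s = 1.97×10⁻⁴ mol/L
[Ca²⁺] = s = 1.97×10⁻⁴ mol/L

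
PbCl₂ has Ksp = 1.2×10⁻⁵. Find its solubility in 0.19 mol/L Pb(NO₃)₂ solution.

PbCl₂(s) ⇌ Pb²⁺(aq) + 2 Cl⁻(aq)
With Pb²⁺ already at 0.19 mol/L and s small, take [Pb²⁺] ≈ 0.19 mol/L and [Cl⁻] = 2s.
Ksp = [Pb²⁺][Cl⁻]^2 = (0.19)(2s)^2
(2s)^2 = 1.2×10⁻⁵ / (0.19) = 6.3×10⁻⁵
s = 4.0×10⁻³ mol/L

4.0×10⁻³ M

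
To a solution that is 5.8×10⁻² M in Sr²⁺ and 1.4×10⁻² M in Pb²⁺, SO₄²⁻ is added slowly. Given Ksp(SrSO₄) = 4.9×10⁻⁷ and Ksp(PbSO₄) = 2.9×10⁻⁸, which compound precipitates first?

Precipitation of each salt begins when its ion product equals Ksp.
For SrSO₄: [SO₄²⁻] = (Ksp/[Sr²⁺]) = 8.4×10⁻⁶ M
For PbSO₄: [SO₄²⁻] = (Ksp/[Pb²⁺]) = 2.1×10⁻⁶ M
Since PbSO₄ needs less SO₄²⁻ to reach saturation, it precipitates first.

PbSO₄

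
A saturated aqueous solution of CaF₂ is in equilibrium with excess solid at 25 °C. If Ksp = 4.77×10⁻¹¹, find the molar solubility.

2.28×10⁻⁴ M

CaF₂(s) ⇌ Ca²⁺(aq) + 2 F⁻(aq)
Let s be the molar solubility. Then [Ca²⁺] = s and [F⁻] = 2s.
Ksp = [Ca²⁺][F⁻]^2 = s · (2s)^2 = 4s^3
4s^3 = 4.77×10⁻¹¹  ⇒  s^3 = 1.19×10⁻¹¹
Taking the 3rd root, s = 2.28×10⁻⁴ mol/L.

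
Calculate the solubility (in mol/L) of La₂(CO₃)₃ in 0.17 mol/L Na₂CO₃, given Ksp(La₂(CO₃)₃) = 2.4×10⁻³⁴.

1.1×10⁻¹⁶ M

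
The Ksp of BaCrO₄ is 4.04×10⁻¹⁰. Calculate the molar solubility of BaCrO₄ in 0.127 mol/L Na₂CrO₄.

BaCrO₄(s) ⇌ Ba²⁺(aq) + CrO₄²⁻(aq)
CrO₄²⁻ is already present at 0.127 mol/L. If s mol/L of BaCrO₄ dissolves, [Ba²⁺] = s while [CrO₄²⁻] ≈ 0.127 mol/L.
Ksp = [Ba²⁺][CrO₄²⁻] = s(0.127)
s = 4.04×10⁻¹⁰ / (0.127) = 3.18×10⁻⁹
s = 3.18×10⁻⁹ mol/L

3.18×10⁻⁹ M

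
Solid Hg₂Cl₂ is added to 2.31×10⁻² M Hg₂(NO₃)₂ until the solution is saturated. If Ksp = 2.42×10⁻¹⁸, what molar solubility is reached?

Hg₂Cl₂(s) ⇌ Hg₂²⁺(aq) + 2 Cl⁻(aq)
Let s be the solubility of Hg₂Cl₂ here. The common ion gives [Hg₂²⁺] ≈ 2.31×10⁻² M, and [Cl⁻] = 2s.
Ksp = [Hg₂²⁺][Cl⁻]^2 = (2.31×10⁻²)(2s)^2
(2s)^2 = 2.42×10⁻¹⁸ / (2.31×10⁻²) = 1.05×10⁻¹⁶
s = 5.12×10⁻⁹ M

5.12×10⁻⁹ M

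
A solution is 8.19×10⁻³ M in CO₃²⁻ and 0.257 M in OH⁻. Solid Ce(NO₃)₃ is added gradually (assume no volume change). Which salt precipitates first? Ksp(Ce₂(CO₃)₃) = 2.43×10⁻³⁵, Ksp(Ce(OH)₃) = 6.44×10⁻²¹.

Ce(OH)₃

The threshold for precipitation is Q = Ksp.
For Ce₂(CO₃)₃: [Ce³⁺] = (Ksp/[CO₃²⁻]^3)^(1/2) = 6.65×10⁻¹⁵ M
For Ce(OH)₃: [Ce³⁺] = (Ksp/[OH⁻]^3) = 3.79×10⁻¹⁹ M
Ce(OH)₃ requires the lower [Ce³⁺], so it precipitates first.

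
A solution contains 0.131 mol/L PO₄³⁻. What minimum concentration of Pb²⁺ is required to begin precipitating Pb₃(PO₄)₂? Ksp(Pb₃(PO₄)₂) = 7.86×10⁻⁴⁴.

1.66×10⁻¹⁴ M

The threshold for precipitation is Q = Ksp.
Pb₃(PO₄)₂(s) ⇌ 3 Pb²⁺(aq) + 2 PO₄³⁻(aq)
Ksp = [Pb²⁺]^3[PO₄³⁻]^2 = [Pb²⁺]^3(0.131)^2
[Pb²⁺]^3 = 7.86×10⁻⁴⁴ / (0.131)^2 = 4.58×10⁻⁴²
[Pb²⁺] = 1.66×10⁻¹⁴ mol/L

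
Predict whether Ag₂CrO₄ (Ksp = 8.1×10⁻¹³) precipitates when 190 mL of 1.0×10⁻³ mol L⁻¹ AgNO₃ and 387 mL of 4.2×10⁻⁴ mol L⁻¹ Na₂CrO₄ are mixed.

Yes

After mixing, V = 190 mL + 387 mL = 577 mL.
[Ag⁺] = (1.0×10⁻³)(190)/577 = 3.3×10⁻⁴ mol L⁻¹
[CrO₄²⁻] = (4.2×10⁻⁴)(387)/577 = 2.8×10⁻⁴ mol L⁻¹
Q = [Ag⁺]^2[CrO₄²⁻] = 3.1×10⁻¹¹
Q = 3.1×10⁻¹¹ > Ksp = 8.1×10⁻¹³, so the solution is supersaturated and Ag₂CrO₄ precipitates.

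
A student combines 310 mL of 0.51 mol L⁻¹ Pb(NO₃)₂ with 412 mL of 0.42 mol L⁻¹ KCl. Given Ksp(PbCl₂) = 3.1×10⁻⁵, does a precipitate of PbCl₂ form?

Yes

After mixing, V = 310 mL + 412 mL = 722 mL.
[Pb²⁺] = (0.51)(310)/722 = 0.22 mol L⁻¹
[Cl⁻] = (0.42)(412)/722 = 0.24 mol L⁻¹
Q = [Pb²⁺][Cl⁻]^2 = 1.3×10⁻²
Q = 1.3×10⁻² > Ksp = 3.1×10⁻⁵, so the solution is supersaturated and PbCl₂ precipitates.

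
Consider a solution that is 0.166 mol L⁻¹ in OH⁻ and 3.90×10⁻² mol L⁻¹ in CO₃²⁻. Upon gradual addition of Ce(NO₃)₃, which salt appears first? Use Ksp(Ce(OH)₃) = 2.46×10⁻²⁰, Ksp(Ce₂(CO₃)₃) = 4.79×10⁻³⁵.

Precipitation begins when Q = Ksp.
For Ce(OH)₃: [Ce³⁺] = (Ksp/[OH⁻]^3) = 5.38×10⁻¹⁸ mol L⁻¹
For Ce₂(CO₃)₃: [Ce³⁺] = (Ksp/[CO₃²⁻]^3)^(1/2) = 8.99×10⁻¹⁶ mol L⁻¹
The smaller threshold [Ce³⁺] is reached first, so Ce(OH)₃ precipitates first.

Ce(OH)₃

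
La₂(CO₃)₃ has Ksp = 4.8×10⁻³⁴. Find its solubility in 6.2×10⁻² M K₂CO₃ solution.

7.1×10⁻¹⁶ M

La₂(CO₃)₃(s) ⇌ 2 La³⁺(aq) + 3 CO₃²⁻(aq)
The solution already contains CO₃²⁻ at 6.2×10⁻² M. Let s be the molar solubility of La₂(CO₃)₃.
[CO₃²⁻] ≈ 6.2×10⁻² M (common ion dominates); [La³⁺] = 2s.
Ksp = [La³⁺]^2[CO₃²⁻]^3 = (2s)^2(6.2×10⁻²)^3
(2s)^2 = 4.8×10⁻³⁴ / (6.2×10⁻²)^3 = 2.0×10⁻³⁰
s = 7.1×10⁻¹⁶ M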